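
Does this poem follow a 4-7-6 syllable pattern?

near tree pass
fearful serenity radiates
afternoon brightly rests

Line 1: "near tree pass": 1+1+1 = 3 (expected 4)
Line 2: "fearful serenity radiates": 2+4+3 = 9 (expected 7)
Line 3: "afternoon brightly rests": 3+2+1 = 6 ✓

No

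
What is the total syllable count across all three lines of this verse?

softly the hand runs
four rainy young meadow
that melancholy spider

18

Line 1: softly (2), the (1), hand (1), runs (1) → 5
Line 2: four (1), rainy (2), young (1), meadow (2) → 6
Line 3: that (1), melancholy (4), spider (2) → 7
Total: 5 + 6 + 7 = 18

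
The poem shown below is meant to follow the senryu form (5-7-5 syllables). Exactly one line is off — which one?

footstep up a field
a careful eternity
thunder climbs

Line 3

Line 1: footstep (2), up (1), a (1), field (1) → 5 ✓
Line 2: a (1), careful (2), eternity (4) → 7 ✓
Line 3: thunder (2), climbs (1) → 3 (expected 5)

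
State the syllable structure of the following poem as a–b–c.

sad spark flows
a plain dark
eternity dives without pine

3–3–8

Line 1: "sad spark flows": 1+1+1 = 3
Line 2: "a plain dark": 1+1+1 = 3
Line 3: "eternity dives without pine": 4+1+2+1 = 8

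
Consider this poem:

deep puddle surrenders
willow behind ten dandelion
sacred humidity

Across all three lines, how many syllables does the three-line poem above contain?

21

Line 1: deep (1), puddle (2), surrenders (3) → 6
Line 2: willow (2), behind (2), ten (1), dandelion (4) → 9
Line 3: sacred (2), humidity (4) → 6
Total: 6 + 9 + 6 = 21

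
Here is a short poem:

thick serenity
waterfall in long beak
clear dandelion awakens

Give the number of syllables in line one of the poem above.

Line one: thick(1) + serenity(4) = 5

5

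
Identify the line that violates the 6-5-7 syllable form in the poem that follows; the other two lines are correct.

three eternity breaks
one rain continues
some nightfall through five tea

Line 1: "three eternity breaks": 1+4+1 = 6 ✓
Line 2: "one rain continues": 1+1+3 = 5 ✓
Line 3: "some nightfall through five tea": 1+2+1+1+1 = 6 (expected 7)

The third line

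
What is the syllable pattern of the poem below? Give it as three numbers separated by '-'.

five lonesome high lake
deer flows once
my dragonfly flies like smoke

5-3-7

Line 1: five (1), lonesome (2), high (1), lake (1) → 5
Line 2: deer (1), flows (1), once (1) → 3
Line 3: my (1), dragonfly (3), flies (1), like (1), smoke (1) → 7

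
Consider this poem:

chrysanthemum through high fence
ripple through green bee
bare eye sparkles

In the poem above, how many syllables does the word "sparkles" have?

2

"sparkles" has 2 syllables.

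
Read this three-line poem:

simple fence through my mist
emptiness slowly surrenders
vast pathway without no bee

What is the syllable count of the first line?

6

The first line: simple(2) + fence(1) + through(1) + my(1) + mist(1) = 6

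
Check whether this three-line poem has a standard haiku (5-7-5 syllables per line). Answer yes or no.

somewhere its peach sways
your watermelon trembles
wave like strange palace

Yes

Line 1: "somewhere its peach sways": 2+1+1+1 = 5 ✓
Line 2: "your watermelon trembles": 1+4+2 = 7 ✓
Line 3: "wave like strange palace": 1+1+1+2 = 5 ✓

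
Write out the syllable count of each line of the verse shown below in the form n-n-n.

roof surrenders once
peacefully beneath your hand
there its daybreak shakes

5-7-5

Line 1: roof (1), surrenders (3), once (1) → 5
Line 2: peacefully (3), beneath (2), your (1), hand (1) → 7
Line 3: there (1), its (1), daybreak (2), shakes (1) → 5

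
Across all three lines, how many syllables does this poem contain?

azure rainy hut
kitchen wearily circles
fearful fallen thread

Line 1: azure(2) + rainy(2) + hut(1) = 5
Line 2: kitchen(2) + wearily(3) + circles(2) = 7
Line 3: fearful(2) + fallen(2) + thread(1) = 5
Total: 5 + 7 + 5 = 17

17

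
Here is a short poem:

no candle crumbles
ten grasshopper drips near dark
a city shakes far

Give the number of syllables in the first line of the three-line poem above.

The first line: "no candle crumbles": 1+2+2 = 5

5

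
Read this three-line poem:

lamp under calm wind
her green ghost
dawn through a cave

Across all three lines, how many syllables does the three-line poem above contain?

Line 1: lamp(1) + under(2) + calm(1) + wind(1) = 5
Line 2: her(1) + green(1) + ghost(1) = 3
Line 3: dawn(1) + through(1) + a(1) + cave(1) = 4
Total: 5 + 3 + 4 = 12

12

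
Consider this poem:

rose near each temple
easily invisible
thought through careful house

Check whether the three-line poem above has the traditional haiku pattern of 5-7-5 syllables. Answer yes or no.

Line 1: "rose near each temple": 1+1+1+2 = 5 ✓
Line 2: "easily invisible": 3+4 = 7 ✓
Line 3: "thought through careful house": 1+1+2+1 = 5 ✓

Yes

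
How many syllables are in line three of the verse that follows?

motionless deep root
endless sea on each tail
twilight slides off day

Line three: twilight(2) + slides(1) + off(1) + day(1) = 5

5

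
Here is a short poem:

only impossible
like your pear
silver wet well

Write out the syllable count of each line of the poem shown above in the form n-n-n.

6-3-4

Line 1: only (2), impossible (4) → 6
Line 2: like (1), your (1), pear (1) → 3
Line 3: silver (2), wet (1), well (1) → 4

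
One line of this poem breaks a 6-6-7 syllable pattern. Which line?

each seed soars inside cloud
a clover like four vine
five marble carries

Line 1: each (1), seed (1), soars (1), inside (2), cloud (1) → 6 ✓
Line 2: a (1), clover (2), like (1), four (1), vine (1) → 6 ✓
Line 3: five (1), marble (2), carries (2) → 5 (expected 7)

The third line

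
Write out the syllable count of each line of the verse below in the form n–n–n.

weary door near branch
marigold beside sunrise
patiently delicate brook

Line 1: weary(2) + door(1) + near(1) + branch(1) = 5
Line 2: marigold(3) + beside(2) + sunrise(2) = 7
Line 3: patiently(3) + delicate(3) + brook(1) = 7

5–7–7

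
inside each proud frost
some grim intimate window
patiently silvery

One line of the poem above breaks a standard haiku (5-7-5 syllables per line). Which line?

Line 3

Line 1: inside(2) + each(1) + proud(1) + frost(1) = 5 ✓
Line 2: some(1) + grim(1) + intimate(3) + window(2) = 7 ✓
Line 3: patiently(3) + silvery(3) = 6 (expected 5)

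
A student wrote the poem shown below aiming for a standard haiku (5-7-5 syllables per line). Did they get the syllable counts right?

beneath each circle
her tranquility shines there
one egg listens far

Line 1: beneath (2), each (1), circle (2) → 5 ✓
Line 2: her (1), tranquility (4), shines (1), there (1) → 7 ✓
Line 3: one (1), egg (1), listens (2), far (1) → 5 ✓

Yes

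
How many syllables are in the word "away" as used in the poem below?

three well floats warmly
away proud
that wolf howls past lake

2

"away" has 2 syllables.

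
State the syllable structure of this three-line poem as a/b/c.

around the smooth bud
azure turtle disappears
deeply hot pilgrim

Line 1: around(2) + the(1) + smooth(1) + bud(1) = 5
Line 2: azure(2) + turtle(2) + disappears(3) = 7
Line 3: deeply(2) + hot(1) + pilgrim(2) = 5

5/7/5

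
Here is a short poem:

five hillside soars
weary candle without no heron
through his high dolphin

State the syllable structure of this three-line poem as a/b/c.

4/9/5

Line 1: five(1) + hillside(2) + soars(1) = 4
Line 2: weary(2) + candle(2) + without(2) + no(1) + heron(2) = 9
Line 3: through(1) + his(1) + high(1) + dolphin(2) = 5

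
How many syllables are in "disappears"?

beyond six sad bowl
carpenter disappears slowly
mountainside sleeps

3

"disappears" has 3 syllables.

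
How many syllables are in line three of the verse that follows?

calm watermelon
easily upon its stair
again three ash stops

5

Line three: "again three ash stops": 2+1+1+1 = 5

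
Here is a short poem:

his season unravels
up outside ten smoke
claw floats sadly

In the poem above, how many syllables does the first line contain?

6

The first line: "his season unravels": 1+2+3 = 6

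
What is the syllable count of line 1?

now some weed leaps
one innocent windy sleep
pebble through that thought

Line 1: "now some weed leaps": 1+1+1+1 = 4

4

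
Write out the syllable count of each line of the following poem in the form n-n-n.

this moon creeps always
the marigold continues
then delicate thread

Line 1: this(1) + moon(1) + creeps(1) + always(2) = 5
Line 2: the(1) + marigold(3) + continues(3) = 7
Line 3: then(1) + delicate(3) + thread(1) = 5

5-7-5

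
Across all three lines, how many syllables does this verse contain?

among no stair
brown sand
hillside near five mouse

11

Line 1: among (2), no (1), stair (1) → 4
Line 2: brown (1), sand (1) → 2
Line 3: hillside (2), near (1), five (1), mouse (1) → 5
Total: 4 + 2 + 5 = 11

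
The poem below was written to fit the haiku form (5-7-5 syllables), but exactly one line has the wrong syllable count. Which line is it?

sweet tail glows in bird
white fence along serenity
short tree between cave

The second line

Line 1: "sweet tail glows in bird": 1+1+1+1+1 = 5 ✓
Line 2: "white fence along serenity": 1+1+2+4 = 8 (expected 7)
Line 3: "short tree between cave": 1+1+2+1 = 5 ✓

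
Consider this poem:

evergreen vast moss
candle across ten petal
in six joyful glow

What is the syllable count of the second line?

The second line: "candle across ten petal": 2+2+1+2 = 7

7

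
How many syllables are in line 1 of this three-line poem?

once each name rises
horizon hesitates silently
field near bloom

Line 1: once(1) + each(1) + name(1) + rises(2) = 5

5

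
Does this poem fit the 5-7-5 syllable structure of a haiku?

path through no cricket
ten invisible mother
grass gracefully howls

Yes

Line 1: path (1), through (1), no (1), cricket (2) → 5 ✓
Line 2: ten (1), invisible (4), mother (2) → 7 ✓
Line 3: grass (1), gracefully (3), howls (1) → 5 ✓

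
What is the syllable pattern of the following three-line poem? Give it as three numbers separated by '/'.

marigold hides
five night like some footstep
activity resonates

Line 1: marigold(3) + hides(1) = 4
Line 2: five(1) + night(1) + like(1) + some(1) + footstep(2) = 6
Line 3: activity(4) + resonates(3) = 7

4/6/7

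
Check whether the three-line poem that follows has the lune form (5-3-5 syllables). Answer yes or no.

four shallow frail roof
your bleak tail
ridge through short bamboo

Yes

Line 1: "four shallow frail roof": 1+2+1+1 = 5 ✓
Line 2: "your bleak tail": 1+1+1 = 3 ✓
Line 3: "ridge through short bamboo": 1+1+1+2 = 5 ✓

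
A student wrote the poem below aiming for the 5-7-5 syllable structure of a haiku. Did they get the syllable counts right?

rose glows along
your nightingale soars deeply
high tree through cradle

Line 1: "rose glows along": 1+1+2 = 4 (expected 5)
Line 2: "your nightingale soars deeply": 1+3+1+2 = 7 ✓
Line 3: "high tree through cradle": 1+1+1+2 = 5 ✓

No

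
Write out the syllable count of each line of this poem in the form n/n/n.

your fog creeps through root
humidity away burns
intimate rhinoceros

5/7/7

Line 1: "your fog creeps through root": 1+1+1+1+1 = 5
Line 2: "humidity away burns": 4+2+1 = 7
Line 3: "intimate rhinoceros": 3+4 = 7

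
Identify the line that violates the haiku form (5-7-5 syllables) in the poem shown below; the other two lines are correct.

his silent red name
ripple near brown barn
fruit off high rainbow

Line 1: "his silent red name": 1+2+1+1 = 5 ✓
Line 2: "ripple near brown barn": 2+1+1+1 = 5 (expected 7)
Line 3: "fruit off high rainbow": 1+1+1+2 = 5 ✓

Line 2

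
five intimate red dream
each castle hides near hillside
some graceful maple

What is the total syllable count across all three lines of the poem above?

Line 1: five(1) + intimate(3) + red(1) + dream(1) = 6
Line 2: each(1) + castle(2) + hides(1) + near(1) + hillside(2) = 7
Line 3: some(1) + graceful(2) + maple(2) = 5
Total: 6 + 7 + 5 = 18

18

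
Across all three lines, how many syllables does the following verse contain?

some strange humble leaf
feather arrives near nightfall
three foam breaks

15

Line 1: some (1), strange (1), humble (2), leaf (1) → 5
Line 2: feather (2), arrives (2), near (1), nightfall (2) → 7
Line 3: three (1), foam (1), breaks (1) → 3
Total: 5 + 7 + 3 = 15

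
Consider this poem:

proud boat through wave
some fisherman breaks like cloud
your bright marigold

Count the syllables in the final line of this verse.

The final line: your (1), bright (1), marigold (3) → 5

5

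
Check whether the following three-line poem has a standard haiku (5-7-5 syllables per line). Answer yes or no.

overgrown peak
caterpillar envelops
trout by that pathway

Line 1: overgrown (3), peak (1) → 4 (expected 5)
Line 2: caterpillar (4), envelops (3) → 7 ✓
Line 3: trout (1), by (1), that (1), pathway (2) → 5 ✓

No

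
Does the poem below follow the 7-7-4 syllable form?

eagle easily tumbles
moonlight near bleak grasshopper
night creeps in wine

Line 1: "eagle easily tumbles": 2+3+2 = 7 ✓
Line 2: "moonlight near bleak grasshopper": 2+1+1+3 = 7 ✓
Line 3: "night creeps in wine": 1+1+1+1 = 4 ✓

Yes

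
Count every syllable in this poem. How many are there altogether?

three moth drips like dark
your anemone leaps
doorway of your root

Line 1: three(1) + moth(1) + drips(1) + like(1) + dark(1) = 5
Line 2: your(1) + anemone(4) + leaps(1) = 6
Line 3: doorway(2) + of(1) + your(1) + root(1) = 5
Total: 5 + 6 + 5 = 16

16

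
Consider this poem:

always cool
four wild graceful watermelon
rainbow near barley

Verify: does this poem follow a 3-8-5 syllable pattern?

Yes

Line 1: always(2) + cool(1) = 3 ✓
Line 2: four(1) + wild(1) + graceful(2) + watermelon(4) = 8 ✓
Line 3: rainbow(2) + near(1) + barley(2) = 5 ✓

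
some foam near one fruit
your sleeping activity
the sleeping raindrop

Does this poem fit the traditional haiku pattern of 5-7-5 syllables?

Line 1: "some foam near one fruit": 1+1+1+1+1 = 5 ✓
Line 2: "your sleeping activity": 1+2+4 = 7 ✓
Line 3: "the sleeping raindrop": 1+2+2 = 5 ✓

Yes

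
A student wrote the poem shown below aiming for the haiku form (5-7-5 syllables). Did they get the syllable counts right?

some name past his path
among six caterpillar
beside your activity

No

Line 1: some(1) + name(1) + past(1) + his(1) + path(1) = 5 ✓
Line 2: among(2) + six(1) + caterpillar(4) = 7 ✓
Line 3: beside(2) + your(1) + activity(4) = 7 (expected 5)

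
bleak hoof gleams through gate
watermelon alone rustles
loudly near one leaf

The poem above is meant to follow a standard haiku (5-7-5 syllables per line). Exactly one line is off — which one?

Line 1: bleak (1), hoof (1), gleams (1), through (1), gate (1) → 5 ✓
Line 2: watermelon (4), alone (2), rustles (2) → 8 (expected 7)
Line 3: loudly (2), near (1), one (1), leaf (1) → 5 ✓

Line 2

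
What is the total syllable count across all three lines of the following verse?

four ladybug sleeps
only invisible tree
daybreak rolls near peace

Line 1: four(1) + ladybug(3) + sleeps(1) = 5
Line 2: only(2) + invisible(4) + tree(1) = 7
Line 3: daybreak(2) + rolls(1) + near(1) + peace(1) = 5
Total: 5 + 7 + 5 = 17

17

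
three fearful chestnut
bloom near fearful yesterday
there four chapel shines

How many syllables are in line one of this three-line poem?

5

Line one: three(1) + fearful(2) + chestnut(2) = 5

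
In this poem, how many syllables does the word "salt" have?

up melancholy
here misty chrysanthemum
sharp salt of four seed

1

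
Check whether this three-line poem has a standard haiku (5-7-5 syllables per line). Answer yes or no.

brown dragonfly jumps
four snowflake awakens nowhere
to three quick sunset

Line 1: "brown dragonfly jumps": 1+3+1 = 5 ✓
Line 2: "four snowflake awakens nowhere": 1+2+3+2 = 8 (expected 7)
Line 3: "to three quick sunset": 1+1+1+2 = 5 ✓

No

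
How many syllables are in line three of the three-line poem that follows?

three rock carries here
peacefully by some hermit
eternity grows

5

Line three: eternity (4), grows (1) → 5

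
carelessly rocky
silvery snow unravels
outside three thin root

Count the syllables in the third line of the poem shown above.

The third line: outside (2), three (1), thin (1), root (1) → 5

5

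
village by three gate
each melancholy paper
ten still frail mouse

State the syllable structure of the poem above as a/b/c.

Line 1: "village by three gate": 2+1+1+1 = 5
Line 2: "each melancholy paper": 1+4+2 = 7
Line 3: "ten still frail mouse": 1+1+1+1 = 4

5/7/4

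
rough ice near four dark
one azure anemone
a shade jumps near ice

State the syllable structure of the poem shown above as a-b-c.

5-7-5

Line 1: rough(1) + ice(1) + near(1) + four(1) + dark(1) = 5
Line 2: one(1) + azure(2) + anemone(4) = 7
Line 3: a(1) + shade(1) + jumps(1) + near(1) + ice(1) = 5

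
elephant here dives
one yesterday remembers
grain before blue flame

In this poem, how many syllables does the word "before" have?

2

"before" has 2 syllables.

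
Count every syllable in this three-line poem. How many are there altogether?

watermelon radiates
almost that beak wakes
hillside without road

Line 1: watermelon (4), radiates (3) → 7
Line 2: almost (2), that (1), beak (1), wakes (1) → 5
Line 3: hillside (2), without (2), road (1) → 5
Total: 7 + 5 + 5 = 17

17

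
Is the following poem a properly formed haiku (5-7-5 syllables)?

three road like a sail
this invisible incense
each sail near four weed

Yes

Line 1: "three road like a sail": 1+1+1+1+1 = 5 ✓
Line 2: "this invisible incense": 1+4+2 = 7 ✓
Line 3: "each sail near four weed": 1+1+1+1+1 = 5 ✓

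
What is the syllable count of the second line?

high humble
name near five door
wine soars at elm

The second line: name(1) + near(1) + five(1) + door(1) = 4

4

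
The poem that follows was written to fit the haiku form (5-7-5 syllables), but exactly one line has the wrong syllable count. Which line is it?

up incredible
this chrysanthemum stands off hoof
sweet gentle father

Line 2

Line 1: up(1) + incredible(4) = 5 ✓
Line 2: this(1) + chrysanthemum(4) + stands(1) + off(1) + hoof(1) = 8 (expected 7)
Line 3: sweet(1) + gentle(2) + father(2) = 5 ✓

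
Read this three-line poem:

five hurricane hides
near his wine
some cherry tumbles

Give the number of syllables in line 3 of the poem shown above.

Line 3: some(1) + cherry(2) + tumbles(2) = 5

5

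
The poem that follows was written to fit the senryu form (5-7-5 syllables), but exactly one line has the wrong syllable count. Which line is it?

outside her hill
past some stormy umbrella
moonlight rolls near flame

The first line

Line 1: outside(2) + her(1) + hill(1) = 4 (expected 5)
Line 2: past(1) + some(1) + stormy(2) + umbrella(3) = 7 ✓
Line 3: moonlight(2) + rolls(1) + near(1) + flame(1) = 5 ✓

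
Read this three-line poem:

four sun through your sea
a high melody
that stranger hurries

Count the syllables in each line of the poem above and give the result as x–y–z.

Line 1: four (1), sun (1), through (1), your (1), sea (1) → 5
Line 2: a (1), high (1), melody (3) → 5
Line 3: that (1), stranger (2), hurries (2) → 5

5–5–5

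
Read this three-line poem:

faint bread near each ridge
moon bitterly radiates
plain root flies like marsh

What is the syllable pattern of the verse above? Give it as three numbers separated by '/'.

5/7/5

Line 1: "faint bread near each ridge": 1+1+1+1+1 = 5
Line 2: "moon bitterly radiates": 1+3+3 = 7
Line 3: "plain root flies like marsh": 1+1+1+1+1 = 5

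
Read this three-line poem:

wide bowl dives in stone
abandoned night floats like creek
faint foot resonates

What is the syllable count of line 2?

Line 2: abandoned (3), night (1), floats (1), like (1), creek (1) → 7

7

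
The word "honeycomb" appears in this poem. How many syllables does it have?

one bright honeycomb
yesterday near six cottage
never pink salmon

3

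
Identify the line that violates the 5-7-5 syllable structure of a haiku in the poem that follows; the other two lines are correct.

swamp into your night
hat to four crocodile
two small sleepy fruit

Line 1: swamp(1) + into(2) + your(1) + night(1) = 5 ✓
Line 2: hat(1) + to(1) + four(1) + crocodile(3) = 6 (expected 7)
Line 3: two(1) + small(1) + sleepy(2) + fruit(1) = 5 ✓

Line 2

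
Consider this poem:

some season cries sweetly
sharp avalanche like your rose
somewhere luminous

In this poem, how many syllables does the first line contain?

6

The first line: "some season cries sweetly": 1+2+1+2 = 6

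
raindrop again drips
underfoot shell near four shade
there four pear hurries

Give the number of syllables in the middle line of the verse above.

7

The middle line: "underfoot shell near four shade": 3+1+1+1+1 = 7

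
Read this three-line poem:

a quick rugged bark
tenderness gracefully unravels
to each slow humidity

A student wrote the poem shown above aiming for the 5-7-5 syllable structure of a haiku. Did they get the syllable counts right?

Line 1: a(1) + quick(1) + rugged(2) + bark(1) = 5 ✓
Line 2: tenderness(3) + gracefully(3) + unravels(3) = 9 (expected 7)
Line 3: to(1) + each(1) + slow(1) + humidity(4) = 7 (expected 5)

No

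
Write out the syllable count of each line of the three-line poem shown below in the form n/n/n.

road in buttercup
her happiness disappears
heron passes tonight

Line 1: road (1), in (1), buttercup (3) → 5
Line 2: her (1), happiness (3), disappears (3) → 7
Line 3: heron (2), passes (2), tonight (2) → 6

5/7/6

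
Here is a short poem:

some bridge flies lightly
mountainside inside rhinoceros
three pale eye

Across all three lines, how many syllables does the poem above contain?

17

Line 1: some (1), bridge (1), flies (1), lightly (2) → 5
Line 2: mountainside (3), inside (2), rhinoceros (4) → 9
Line 3: three (1), pale (1), eye (1) → 3
Total: 5 + 9 + 3 = 17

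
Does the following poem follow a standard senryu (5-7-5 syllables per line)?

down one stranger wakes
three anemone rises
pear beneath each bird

Line 1: down (1), one (1), stranger (2), wakes (1) → 5 ✓
Line 2: three (1), anemone (4), rises (2) → 7 ✓
Line 3: pear (1), beneath (2), each (1), bird (1) → 5 ✓

Yes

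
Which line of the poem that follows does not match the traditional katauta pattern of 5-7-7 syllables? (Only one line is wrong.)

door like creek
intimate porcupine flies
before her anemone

Line 1: door(1) + like(1) + creek(1) = 3 (expected 5)
Line 2: intimate(3) + porcupine(3) + flies(1) = 7 ✓
Line 3: before(2) + her(1) + anemone(4) = 7 ✓

Line 1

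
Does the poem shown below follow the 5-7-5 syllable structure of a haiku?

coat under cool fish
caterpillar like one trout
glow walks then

Line 1: coat(1) + under(2) + cool(1) + fish(1) = 5 ✓
Line 2: caterpillar(4) + like(1) + one(1) + trout(1) = 7 ✓
Line 3: glow(1) + walks(1) + then(1) = 3 (expected 5)

No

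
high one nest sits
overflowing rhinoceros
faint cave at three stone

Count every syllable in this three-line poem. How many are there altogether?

Line 1: high (1), one (1), nest (1), sits (1) → 4
Line 2: overflowing (4), rhinoceros (4) → 8
Line 3: faint (1), cave (1), at (1), three (1), stone (1) → 5
Total: 4 + 8 + 5 = 17

17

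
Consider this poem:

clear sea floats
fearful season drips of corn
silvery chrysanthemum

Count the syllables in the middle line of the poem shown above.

The middle line: fearful (2), season (2), drips (1), of (1), corn (1) → 7

7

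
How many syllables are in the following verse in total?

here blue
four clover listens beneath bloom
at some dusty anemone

Line 1: "here blue": 1+1 = 2
Line 2: "four clover listens beneath bloom": 1+2+2+2+1 = 8
Line 3: "at some dusty anemone": 1+1+2+4 = 8
Total: 2 + 8 + 8 = 18

18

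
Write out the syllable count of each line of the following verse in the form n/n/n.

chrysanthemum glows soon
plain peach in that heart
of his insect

6/5/4

Line 1: chrysanthemum (4), glows (1), soon (1) → 6
Line 2: plain (1), peach (1), in (1), that (1), heart (1) → 5
Line 3: of (1), his (1), insect (2) → 4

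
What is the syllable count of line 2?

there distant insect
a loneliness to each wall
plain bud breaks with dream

Line 2: "a loneliness to each wall": 1+3+1+1+1 = 7

7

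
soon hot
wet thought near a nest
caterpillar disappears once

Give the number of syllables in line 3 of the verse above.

8

Line 3: "caterpillar disappears once": 4+3+1 = 8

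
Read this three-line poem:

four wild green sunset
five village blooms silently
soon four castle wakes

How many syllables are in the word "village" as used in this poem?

"village" has 2 syllables.

2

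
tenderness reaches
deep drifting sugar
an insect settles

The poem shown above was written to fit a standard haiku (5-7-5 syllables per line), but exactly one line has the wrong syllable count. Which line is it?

Line 1: tenderness (3), reaches (2) → 5 ✓
Line 2: deep (1), drifting (2), sugar (2) → 5 (expected 7)
Line 3: an (1), insect (2), settles (2) → 5 ✓

The second line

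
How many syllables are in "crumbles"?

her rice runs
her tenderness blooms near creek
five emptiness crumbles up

"crumbles" has 2 syllables.

2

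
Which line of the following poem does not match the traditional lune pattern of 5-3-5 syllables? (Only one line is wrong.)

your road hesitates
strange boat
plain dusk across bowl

The second line

Line 1: "your road hesitates": 1+1+3 = 5 ✓
Line 2: "strange boat": 1+1 = 2 (expected 3)
Line 3: "plain dusk across bowl": 1+1+2+1 = 5 ✓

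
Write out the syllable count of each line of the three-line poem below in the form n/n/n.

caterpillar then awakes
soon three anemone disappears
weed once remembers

7/9/5

Line 1: caterpillar (4), then (1), awakes (2) → 7
Line 2: soon (1), three (1), anemone (4), disappears (3) → 9
Line 3: weed (1), once (1), remembers (3) → 5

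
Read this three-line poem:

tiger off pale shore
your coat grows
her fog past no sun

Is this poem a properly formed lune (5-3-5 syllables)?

Line 1: "tiger off pale shore": 2+1+1+1 = 5 ✓
Line 2: "your coat grows": 1+1+1 = 3 ✓
Line 3: "her fog past no sun": 1+1+1+1+1 = 5 ✓

Yes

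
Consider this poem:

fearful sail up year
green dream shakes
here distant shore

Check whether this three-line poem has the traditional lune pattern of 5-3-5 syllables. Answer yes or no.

No

Line 1: fearful (2), sail (1), up (1), year (1) → 5 ✓
Line 2: green (1), dream (1), shakes (1) → 3 ✓
Line 3: here (1), distant (2), shore (1) → 4 (expected 5)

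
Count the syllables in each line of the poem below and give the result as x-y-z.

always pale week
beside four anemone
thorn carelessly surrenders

Line 1: always (2), pale (1), week (1) → 4
Line 2: beside (2), four (1), anemone (4) → 7
Line 3: thorn (1), carelessly (3), surrenders (3) → 7

4-7-7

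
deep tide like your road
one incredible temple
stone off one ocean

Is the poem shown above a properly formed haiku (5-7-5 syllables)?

Yes

Line 1: deep(1) + tide(1) + like(1) + your(1) + road(1) = 5 ✓
Line 2: one(1) + incredible(4) + temple(2) = 7 ✓
Line 3: stone(1) + off(1) + one(1) + ocean(2) = 5 ✓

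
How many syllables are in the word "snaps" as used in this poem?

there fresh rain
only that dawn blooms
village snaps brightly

1

"snaps" has 1 syllable.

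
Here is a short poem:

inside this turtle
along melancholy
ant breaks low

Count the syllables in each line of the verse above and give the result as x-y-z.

5-6-3

Line 1: "inside this turtle": 2+1+2 = 5
Line 2: "along melancholy": 2+4 = 6
Line 3: "ant breaks low": 1+1+1 = 3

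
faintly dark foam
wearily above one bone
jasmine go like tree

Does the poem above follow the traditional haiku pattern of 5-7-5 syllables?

Line 1: faintly (2), dark (1), foam (1) → 4 (expected 5)
Line 2: wearily (3), above (2), one (1), bone (1) → 7 ✓
Line 3: jasmine (2), go (1), like (1), tree (1) → 5 ✓

No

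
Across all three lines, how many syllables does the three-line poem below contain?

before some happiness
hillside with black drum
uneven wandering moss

18

Line 1: before(2) + some(1) + happiness(3) = 6
Line 2: hillside(2) + with(1) + black(1) + drum(1) = 5
Line 3: uneven(3) + wandering(3) + moss(1) = 7
Total: 6 + 5 + 7 = 18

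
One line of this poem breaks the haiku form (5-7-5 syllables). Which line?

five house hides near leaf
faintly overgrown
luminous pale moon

Line 1: five (1), house (1), hides (1), near (1), leaf (1) → 5 ✓
Line 2: faintly (2), overgrown (3) → 5 (expected 7)
Line 3: luminous (3), pale (1), moon (1) → 5 ✓

Line 2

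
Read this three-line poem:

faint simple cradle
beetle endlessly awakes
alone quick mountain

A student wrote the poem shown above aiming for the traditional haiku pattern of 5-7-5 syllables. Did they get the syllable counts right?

Yes

Line 1: "faint simple cradle": 1+2+2 = 5 ✓
Line 2: "beetle endlessly awakes": 2+3+2 = 7 ✓
Line 3: "alone quick mountain": 2+1+2 = 5 ✓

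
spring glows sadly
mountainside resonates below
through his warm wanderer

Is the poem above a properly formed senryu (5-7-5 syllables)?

No

Line 1: spring(1) + glows(1) + sadly(2) = 4 (expected 5)
Line 2: mountainside(3) + resonates(3) + below(2) = 8 (expected 7)
Line 3: through(1) + his(1) + warm(1) + wanderer(3) = 6 (expected 5)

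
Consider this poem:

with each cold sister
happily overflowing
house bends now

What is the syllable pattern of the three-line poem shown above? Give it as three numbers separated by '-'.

Line 1: "with each cold sister": 1+1+1+2 = 5
Line 2: "happily overflowing": 3+4 = 7
Line 3: "house bends now": 1+1+1 = 3

5-7-3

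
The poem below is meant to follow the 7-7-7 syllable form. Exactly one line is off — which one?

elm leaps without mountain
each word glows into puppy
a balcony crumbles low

Line 1

Line 1: "elm leaps without mountain": 1+1+2+2 = 6 (expected 7)
Line 2: "each word glows into puppy": 1+1+1+2+2 = 7 ✓
Line 3: "a balcony crumbles low": 1+3+2+1 = 7 ✓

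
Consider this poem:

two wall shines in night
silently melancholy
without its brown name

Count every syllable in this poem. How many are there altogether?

Line 1: two (1), wall (1), shines (1), in (1), night (1) → 5
Line 2: silently (3), melancholy (4) → 7
Line 3: without (2), its (1), brown (1), name (1) → 5
Total: 5 + 7 + 5 = 17

17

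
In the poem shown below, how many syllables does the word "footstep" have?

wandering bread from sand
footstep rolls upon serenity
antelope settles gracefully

"footstep" has 2 syllables.

2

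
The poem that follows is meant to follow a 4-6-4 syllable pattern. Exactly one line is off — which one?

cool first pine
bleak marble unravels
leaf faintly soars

The first line

Line 1: "cool first pine": 1+1+1 = 3 (expected 4)
Line 2: "bleak marble unravels": 1+2+3 = 6 ✓
Line 3: "leaf faintly soars": 1+2+1 = 4 ✓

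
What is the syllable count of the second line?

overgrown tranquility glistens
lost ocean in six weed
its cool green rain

6

The second line: lost (1), ocean (2), in (1), six (1), weed (1) → 6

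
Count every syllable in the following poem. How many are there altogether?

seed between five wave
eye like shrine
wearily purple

13

Line 1: "seed between five wave": 1+2+1+1 = 5
Line 2: "eye like shrine": 1+1+1 = 3
Line 3: "wearily purple": 3+2 = 5
Total: 5 + 3 + 5 = 13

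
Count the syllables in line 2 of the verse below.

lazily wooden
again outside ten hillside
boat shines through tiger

Line 2: again (2), outside (2), ten (1), hillside (2) → 7

7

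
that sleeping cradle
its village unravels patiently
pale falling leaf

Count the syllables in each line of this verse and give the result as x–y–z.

5–9–4

Line 1: "that sleeping cradle": 1+2+2 = 5
Line 2: "its village unravels patiently": 1+2+3+3 = 9
Line 3: "pale falling leaf": 1+2+1 = 4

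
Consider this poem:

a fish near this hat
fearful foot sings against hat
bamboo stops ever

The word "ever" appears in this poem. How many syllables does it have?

2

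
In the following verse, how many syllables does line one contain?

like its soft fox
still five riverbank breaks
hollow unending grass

4

Line one: "like its soft fox": 1+1+1+1 = 4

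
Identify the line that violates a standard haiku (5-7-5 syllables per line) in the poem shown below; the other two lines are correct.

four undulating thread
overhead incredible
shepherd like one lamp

Line 1

Line 1: four (1), undulating (4), thread (1) → 6 (expected 5)
Line 2: overhead (3), incredible (4) → 7 ✓
Line 3: shepherd (2), like (1), one (1), lamp (1) → 5 ✓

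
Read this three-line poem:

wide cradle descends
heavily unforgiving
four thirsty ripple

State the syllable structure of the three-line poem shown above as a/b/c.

5/7/5

Line 1: "wide cradle descends": 1+2+2 = 5
Line 2: "heavily unforgiving": 3+4 = 7
Line 3: "four thirsty ripple": 1+2+2 = 5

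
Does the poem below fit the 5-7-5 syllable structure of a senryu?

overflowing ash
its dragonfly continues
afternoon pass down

Yes

Line 1: overflowing (4), ash (1) → 5 ✓
Line 2: its (1), dragonfly (3), continues (3) → 7 ✓
Line 3: afternoon (3), pass (1), down (1) → 5 ✓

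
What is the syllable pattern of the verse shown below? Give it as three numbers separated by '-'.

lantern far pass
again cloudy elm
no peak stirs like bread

Line 1: "lantern far pass": 2+1+1 = 4
Line 2: "again cloudy elm": 2+2+1 = 5
Line 3: "no peak stirs like bread": 1+1+1+1+1 = 5

4-5-5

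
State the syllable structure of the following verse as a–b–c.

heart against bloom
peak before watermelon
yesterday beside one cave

Line 1: heart(1) + against(2) + bloom(1) = 4
Line 2: peak(1) + before(2) + watermelon(4) = 7
Line 3: yesterday(3) + beside(2) + one(1) + cave(1) = 7

4–7–7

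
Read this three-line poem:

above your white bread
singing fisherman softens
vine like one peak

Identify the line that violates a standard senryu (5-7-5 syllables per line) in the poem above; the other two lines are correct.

Line 3

Line 1: above (2), your (1), white (1), bread (1) → 5 ✓
Line 2: singing (2), fisherman (3), softens (2) → 7 ✓
Line 3: vine (1), like (1), one (1), peak (1) → 4 (expected 5)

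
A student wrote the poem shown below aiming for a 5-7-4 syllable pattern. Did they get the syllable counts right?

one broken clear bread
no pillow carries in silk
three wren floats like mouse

No

Line 1: "one broken clear bread": 1+2+1+1 = 5 ✓
Line 2: "no pillow carries in silk": 1+2+2+1+1 = 7 ✓
Line 3: "three wren floats like mouse": 1+1+1+1+1 = 5 (expected 4)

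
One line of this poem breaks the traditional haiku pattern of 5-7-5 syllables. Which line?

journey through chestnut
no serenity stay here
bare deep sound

Line 1: journey(2) + through(1) + chestnut(2) = 5 ✓
Line 2: no(1) + serenity(4) + stay(1) + here(1) = 7 ✓
Line 3: bare(1) + deep(1) + sound(1) = 3 (expected 5)

The third line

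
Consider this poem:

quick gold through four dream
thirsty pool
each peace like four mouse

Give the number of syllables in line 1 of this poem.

5

Line 1: quick (1), gold (1), through (1), four (1), dream (1) → 5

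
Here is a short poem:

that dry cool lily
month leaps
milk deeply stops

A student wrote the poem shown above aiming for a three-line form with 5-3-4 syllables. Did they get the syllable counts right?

Line 1: that (1), dry (1), cool (1), lily (2) → 5 ✓
Line 2: month (1), leaps (1) → 2 (expected 3)
Line 3: milk (1), deeply (2), stops (1) → 4 ✓

No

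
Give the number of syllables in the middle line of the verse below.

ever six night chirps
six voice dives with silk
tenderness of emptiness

The middle line: "six voice dives with silk": 1+1+1+1+1 = 5

5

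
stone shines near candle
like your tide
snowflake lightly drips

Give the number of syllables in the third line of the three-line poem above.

The third line: snowflake (2), lightly (2), drips (1) → 5

5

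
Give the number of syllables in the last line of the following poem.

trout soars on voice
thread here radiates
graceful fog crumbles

The last line: graceful(2) + fog(1) + crumbles(2) = 5

5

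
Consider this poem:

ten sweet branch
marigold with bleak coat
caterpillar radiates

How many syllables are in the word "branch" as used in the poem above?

"branch" has 1 syllable.

1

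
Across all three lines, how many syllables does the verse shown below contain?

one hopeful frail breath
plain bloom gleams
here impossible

13

Line 1: one(1) + hopeful(2) + frail(1) + breath(1) = 5
Line 2: plain(1) + bloom(1) + gleams(1) = 3
Line 3: here(1) + impossible(4) = 5
Total: 5 + 3 + 5 = 13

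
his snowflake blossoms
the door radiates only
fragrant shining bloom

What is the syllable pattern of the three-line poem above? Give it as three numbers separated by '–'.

5–7–5

Line 1: "his snowflake blossoms": 1+2+2 = 5
Line 2: "the door radiates only": 1+1+3+2 = 7
Line 3: "fragrant shining bloom": 2+2+1 = 5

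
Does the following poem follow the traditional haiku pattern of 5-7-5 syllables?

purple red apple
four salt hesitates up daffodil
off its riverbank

Line 1: purple (2), red (1), apple (2) → 5 ✓
Line 2: four (1), salt (1), hesitates (3), up (1), daffodil (3) → 9 (expected 7)
Line 3: off (1), its (1), riverbank (3) → 5 ✓

No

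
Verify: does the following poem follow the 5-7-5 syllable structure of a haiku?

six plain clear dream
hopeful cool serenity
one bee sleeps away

No

Line 1: "six plain clear dream": 1+1+1+1 = 4 (expected 5)
Line 2: "hopeful cool serenity": 2+1+4 = 7 ✓
Line 3: "one bee sleeps away": 1+1+1+2 = 5 ✓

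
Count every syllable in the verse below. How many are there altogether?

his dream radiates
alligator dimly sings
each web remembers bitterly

Line 1: his(1) + dream(1) + radiates(3) = 5
Line 2: alligator(4) + dimly(2) + sings(1) = 7
Line 3: each(1) + web(1) + remembers(3) + bitterly(3) = 8
Total: 5 + 7 + 8 = 20

20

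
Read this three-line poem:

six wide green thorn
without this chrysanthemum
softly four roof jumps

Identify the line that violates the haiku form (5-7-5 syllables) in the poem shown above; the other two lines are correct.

Line 1: six(1) + wide(1) + green(1) + thorn(1) = 4 (expected 5)
Line 2: without(2) + this(1) + chrysanthemum(4) = 7 ✓
Line 3: softly(2) + four(1) + roof(1) + jumps(1) = 5 ✓

Line 1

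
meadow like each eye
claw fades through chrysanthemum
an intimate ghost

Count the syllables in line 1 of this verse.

Line 1: "meadow like each eye": 2+1+1+1 = 5

5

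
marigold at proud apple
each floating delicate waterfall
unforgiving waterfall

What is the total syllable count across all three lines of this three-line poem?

Line 1: marigold (3), at (1), proud (1), apple (2) → 7
Line 2: each (1), floating (2), delicate (3), waterfall (3) → 9
Line 3: unforgiving (4), waterfall (3) → 7
Total: 7 + 9 + 7 = 23

23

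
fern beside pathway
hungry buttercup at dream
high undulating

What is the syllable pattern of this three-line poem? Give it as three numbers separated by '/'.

5/7/5

Line 1: "fern beside pathway": 1+2+2 = 5
Line 2: "hungry buttercup at dream": 2+3+1+1 = 7
Line 3: "high undulating": 1+4 = 5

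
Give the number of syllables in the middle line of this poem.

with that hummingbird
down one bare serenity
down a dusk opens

The middle line: down (1), one (1), bare (1), serenity (4) → 7

7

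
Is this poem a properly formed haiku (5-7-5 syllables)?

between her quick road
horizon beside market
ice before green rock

Line 1: "between her quick road": 2+1+1+1 = 5 ✓
Line 2: "horizon beside market": 3+2+2 = 7 ✓
Line 3: "ice before green rock": 1+2+1+1 = 5 ✓

Yes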